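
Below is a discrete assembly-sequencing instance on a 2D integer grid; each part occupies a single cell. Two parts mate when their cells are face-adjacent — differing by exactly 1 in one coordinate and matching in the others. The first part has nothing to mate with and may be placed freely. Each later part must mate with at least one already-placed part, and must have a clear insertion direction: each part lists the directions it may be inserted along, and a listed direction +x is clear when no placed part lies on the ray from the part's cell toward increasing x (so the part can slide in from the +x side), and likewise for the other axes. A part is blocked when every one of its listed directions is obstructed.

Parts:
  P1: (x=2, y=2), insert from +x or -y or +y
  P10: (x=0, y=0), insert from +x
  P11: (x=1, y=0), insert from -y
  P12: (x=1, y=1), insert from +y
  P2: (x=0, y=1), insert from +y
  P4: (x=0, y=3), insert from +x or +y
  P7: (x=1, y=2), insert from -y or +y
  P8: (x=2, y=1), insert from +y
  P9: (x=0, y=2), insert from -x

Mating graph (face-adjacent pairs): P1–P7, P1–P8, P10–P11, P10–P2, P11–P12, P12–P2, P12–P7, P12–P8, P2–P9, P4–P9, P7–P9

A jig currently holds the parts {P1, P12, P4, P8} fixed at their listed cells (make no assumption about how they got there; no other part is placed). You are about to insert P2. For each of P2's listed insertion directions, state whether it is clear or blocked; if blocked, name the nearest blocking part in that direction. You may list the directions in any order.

+y: blocked by P4

+y: nearest on ray is P4@(0, 3) ⇒ blocked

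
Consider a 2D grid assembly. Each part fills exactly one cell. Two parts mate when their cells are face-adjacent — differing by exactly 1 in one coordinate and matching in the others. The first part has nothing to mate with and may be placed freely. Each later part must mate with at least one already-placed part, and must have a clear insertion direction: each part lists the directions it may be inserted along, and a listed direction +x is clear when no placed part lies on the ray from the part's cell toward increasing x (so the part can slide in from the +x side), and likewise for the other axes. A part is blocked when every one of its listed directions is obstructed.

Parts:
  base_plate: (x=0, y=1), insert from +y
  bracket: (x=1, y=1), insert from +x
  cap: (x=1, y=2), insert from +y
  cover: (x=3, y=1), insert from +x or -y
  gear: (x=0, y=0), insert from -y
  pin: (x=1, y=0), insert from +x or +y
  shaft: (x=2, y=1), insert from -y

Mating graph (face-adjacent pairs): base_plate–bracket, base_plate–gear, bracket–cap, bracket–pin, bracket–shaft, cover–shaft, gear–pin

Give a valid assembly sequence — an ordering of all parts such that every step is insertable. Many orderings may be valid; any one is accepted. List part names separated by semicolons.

bracket; base_plate; pin; shaft; cover; gear; cap

1. bracket@(1, 1) [+x clear] — {bracket}
2. base_plate@(0, 1) [+y clear] — {base_plate, bracket}
3. pin@(1, 0) [+x clear] — {base_plate, bracket, pin}
4. shaft@(2, 1) [-y clear] — {base_plate, bracket, pin, shaft}
5. cover@(3, 1) [+x clear] — {base_plate, bracket, cover, pin, shaft}
6. gear@(0, 0) [-y clear] — {base_plate, bracket, cover, gear, pin, shaft}
7. cap@(1, 2) [+y clear] — {base_plate, bracket, cap, cover, gear, pin, shaft}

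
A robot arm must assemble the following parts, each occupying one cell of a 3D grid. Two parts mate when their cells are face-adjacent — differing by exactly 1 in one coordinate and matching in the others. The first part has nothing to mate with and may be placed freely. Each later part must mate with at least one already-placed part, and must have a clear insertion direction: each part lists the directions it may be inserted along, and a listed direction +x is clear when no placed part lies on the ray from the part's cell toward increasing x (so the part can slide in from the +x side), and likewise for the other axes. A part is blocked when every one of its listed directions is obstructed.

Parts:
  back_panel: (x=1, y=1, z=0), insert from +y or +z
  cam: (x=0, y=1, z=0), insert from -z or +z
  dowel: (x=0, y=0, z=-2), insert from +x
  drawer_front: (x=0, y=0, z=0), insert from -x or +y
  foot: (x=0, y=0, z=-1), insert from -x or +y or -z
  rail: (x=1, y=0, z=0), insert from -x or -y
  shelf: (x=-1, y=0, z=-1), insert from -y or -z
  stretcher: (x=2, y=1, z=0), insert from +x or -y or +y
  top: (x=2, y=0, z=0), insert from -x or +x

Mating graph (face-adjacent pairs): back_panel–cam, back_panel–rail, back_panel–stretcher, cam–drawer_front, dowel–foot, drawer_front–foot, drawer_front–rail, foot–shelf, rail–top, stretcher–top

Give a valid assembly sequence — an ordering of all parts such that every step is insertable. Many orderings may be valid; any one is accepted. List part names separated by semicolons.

1. top@(2, 0, 0) [-x clear] — {top}
2. rail@(1, 0, 0) [-x clear] — {rail, top}
3. back_panel@(1, 1, 0) [+y clear] — {back_panel, rail, top}
4. stretcher@(2, 1, 0) [+x clear] — {back_panel, rail, stretcher, top}
5. drawer_front@(0, 0, 0) [-x clear] — {back_panel, drawer_front, rail, stretcher, top}
6. foot@(0, 0, -1) [-x clear] — {back_panel, drawer_front, foot, rail, stretcher, top}
7. dowel@(0, 0, -2) [+x clear] — {back_panel, dowel, drawer_front, foot, rail, stretcher, top}
8. shelf@(-1, 0, -1) [-y clear] — {back_panel, dowel, drawer_front, foot, rail, shelf, stretcher, top}
9. cam@(0, 1, 0) [-z clear] — {back_panel, cam, dowel, drawer_front, foot, rail, shelf, stretcher, top}

top; rail; back_panel; stretcher; drawer_front; foot; dowel; shelf; cam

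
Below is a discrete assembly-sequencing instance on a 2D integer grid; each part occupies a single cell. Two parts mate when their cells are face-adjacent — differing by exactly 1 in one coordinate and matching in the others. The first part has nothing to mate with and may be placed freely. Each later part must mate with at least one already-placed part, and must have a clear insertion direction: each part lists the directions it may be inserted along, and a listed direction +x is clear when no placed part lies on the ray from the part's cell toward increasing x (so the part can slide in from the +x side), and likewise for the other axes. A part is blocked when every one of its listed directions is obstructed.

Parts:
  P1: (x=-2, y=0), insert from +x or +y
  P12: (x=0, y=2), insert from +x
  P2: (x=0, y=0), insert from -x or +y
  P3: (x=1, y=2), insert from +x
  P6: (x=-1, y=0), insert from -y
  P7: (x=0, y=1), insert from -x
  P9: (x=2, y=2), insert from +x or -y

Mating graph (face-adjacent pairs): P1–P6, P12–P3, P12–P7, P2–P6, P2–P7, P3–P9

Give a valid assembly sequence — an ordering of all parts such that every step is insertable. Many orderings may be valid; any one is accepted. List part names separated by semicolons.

P7; P2; P6; P1; P12; P3; P9

1. P7@(0, 1) [-x clear] — {P7}
2. P2@(0, 0) [-x clear] — {P2, P7}
3. P6@(-1, 0) [-y clear] — {P2, P6, P7}
4. P1@(-2, 0) [+y clear] — {P1, P2, P6, P7}
5. P12@(0, 2) [+x clear] — {P1, P12, P2, P6, P7}
6. P3@(1, 2) [+x clear] — {P1, P12, P2, P3, P6, P7}
7. P9@(2, 2) [+x clear] — {P1, P12, P2, P3, P6, P7, P9}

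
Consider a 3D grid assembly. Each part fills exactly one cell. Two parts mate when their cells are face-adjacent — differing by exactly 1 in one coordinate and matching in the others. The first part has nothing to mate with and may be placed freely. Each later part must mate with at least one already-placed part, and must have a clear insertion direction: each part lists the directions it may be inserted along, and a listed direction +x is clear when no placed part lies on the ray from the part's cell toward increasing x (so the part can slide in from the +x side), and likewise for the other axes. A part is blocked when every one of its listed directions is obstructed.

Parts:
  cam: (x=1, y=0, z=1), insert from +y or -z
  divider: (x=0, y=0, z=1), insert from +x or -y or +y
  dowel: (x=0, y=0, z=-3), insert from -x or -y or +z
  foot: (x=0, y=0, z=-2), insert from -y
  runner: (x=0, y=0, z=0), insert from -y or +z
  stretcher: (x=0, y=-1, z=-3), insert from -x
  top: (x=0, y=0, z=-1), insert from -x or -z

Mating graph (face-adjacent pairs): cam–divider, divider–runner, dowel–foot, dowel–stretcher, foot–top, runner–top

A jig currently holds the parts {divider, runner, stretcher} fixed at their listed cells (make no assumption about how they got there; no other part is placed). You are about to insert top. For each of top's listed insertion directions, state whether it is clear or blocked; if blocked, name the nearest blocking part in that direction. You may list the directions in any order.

-x: ray from top(0, 0, -1) has no placed part ⇒ clear
-z: ray from top(0, 0, -1) has no placed part ⇒ clear

-x: clear; -z: clear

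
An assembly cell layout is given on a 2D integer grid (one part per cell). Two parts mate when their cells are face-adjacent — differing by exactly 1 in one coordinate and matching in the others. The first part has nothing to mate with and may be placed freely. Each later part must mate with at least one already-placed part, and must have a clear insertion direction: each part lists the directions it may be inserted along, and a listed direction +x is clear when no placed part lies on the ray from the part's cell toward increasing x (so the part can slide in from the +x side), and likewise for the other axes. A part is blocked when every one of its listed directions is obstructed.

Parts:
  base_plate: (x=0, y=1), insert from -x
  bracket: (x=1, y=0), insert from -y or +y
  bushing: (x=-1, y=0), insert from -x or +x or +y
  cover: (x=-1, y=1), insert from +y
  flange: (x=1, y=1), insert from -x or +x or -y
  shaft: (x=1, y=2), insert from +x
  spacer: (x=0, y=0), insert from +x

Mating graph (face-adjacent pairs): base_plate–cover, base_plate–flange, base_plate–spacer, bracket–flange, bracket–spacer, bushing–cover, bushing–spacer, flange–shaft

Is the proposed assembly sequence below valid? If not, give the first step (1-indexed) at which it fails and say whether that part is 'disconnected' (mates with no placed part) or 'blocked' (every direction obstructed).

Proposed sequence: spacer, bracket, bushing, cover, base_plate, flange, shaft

Invalid at step 5 (blocked)

1. spacer@(0, 0) [+x clear] — {spacer}
2. bracket@(1, 0) [-y clear] — {bracket, spacer}
3. bushing@(-1, 0) [-x clear] — {bracket, bushing, spacer}
4. cover@(-1, 1) [+y clear] — {bracket, bushing, cover, spacer}
5. base_plate@(0, 1) — -x all obstructed ⇒ blocked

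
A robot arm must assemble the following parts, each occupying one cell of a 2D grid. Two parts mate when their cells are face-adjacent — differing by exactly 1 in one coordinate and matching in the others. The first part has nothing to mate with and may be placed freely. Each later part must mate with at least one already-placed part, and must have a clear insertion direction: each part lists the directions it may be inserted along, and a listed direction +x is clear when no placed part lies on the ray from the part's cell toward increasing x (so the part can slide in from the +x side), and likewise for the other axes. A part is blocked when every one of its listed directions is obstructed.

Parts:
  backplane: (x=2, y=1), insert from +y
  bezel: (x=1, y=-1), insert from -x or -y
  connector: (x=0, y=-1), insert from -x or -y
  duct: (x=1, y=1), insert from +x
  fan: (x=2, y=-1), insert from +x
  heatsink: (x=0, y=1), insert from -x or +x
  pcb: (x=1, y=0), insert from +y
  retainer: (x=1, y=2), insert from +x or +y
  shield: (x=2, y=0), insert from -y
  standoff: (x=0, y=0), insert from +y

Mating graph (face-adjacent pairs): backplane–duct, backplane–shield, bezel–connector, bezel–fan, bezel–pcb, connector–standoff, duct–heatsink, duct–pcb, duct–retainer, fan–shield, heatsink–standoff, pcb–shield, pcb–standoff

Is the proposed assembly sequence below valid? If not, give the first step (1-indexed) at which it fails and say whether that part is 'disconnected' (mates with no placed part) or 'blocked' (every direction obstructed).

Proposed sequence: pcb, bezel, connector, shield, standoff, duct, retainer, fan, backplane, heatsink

Valid

1. pcb@(1, 0) [+y clear] — {pcb}
2. bezel@(1, -1) [-x clear] — {bezel, pcb}
3. connector@(0, -1) [-x clear] — {bezel, connector, pcb}
4. shield@(2, 0) [-y clear] — {bezel, connector, pcb, shield}
5. standoff@(0, 0) [+y clear] — {bezel, connector, pcb, shield, standoff}
6. duct@(1, 1) [+x clear] — {bezel, connector, duct, pcb, shield, standoff}
7. retainer@(1, 2) [+x clear] — {bezel, connector, duct, pcb, retainer, shield, standoff}
8. fan@(2, -1) [+x clear] — {bezel, connector, duct, fan, pcb, retainer, shield, standoff}
9. backplane@(2, 1) [+y clear] — {backplane, bezel, connector, duct, fan, pcb, retainer, shield, standoff}
10. heatsink@(0, 1) [-x clear] — {backplane, bezel, connector, duct, fan, heatsink, pcb, retainer, shield, standoff}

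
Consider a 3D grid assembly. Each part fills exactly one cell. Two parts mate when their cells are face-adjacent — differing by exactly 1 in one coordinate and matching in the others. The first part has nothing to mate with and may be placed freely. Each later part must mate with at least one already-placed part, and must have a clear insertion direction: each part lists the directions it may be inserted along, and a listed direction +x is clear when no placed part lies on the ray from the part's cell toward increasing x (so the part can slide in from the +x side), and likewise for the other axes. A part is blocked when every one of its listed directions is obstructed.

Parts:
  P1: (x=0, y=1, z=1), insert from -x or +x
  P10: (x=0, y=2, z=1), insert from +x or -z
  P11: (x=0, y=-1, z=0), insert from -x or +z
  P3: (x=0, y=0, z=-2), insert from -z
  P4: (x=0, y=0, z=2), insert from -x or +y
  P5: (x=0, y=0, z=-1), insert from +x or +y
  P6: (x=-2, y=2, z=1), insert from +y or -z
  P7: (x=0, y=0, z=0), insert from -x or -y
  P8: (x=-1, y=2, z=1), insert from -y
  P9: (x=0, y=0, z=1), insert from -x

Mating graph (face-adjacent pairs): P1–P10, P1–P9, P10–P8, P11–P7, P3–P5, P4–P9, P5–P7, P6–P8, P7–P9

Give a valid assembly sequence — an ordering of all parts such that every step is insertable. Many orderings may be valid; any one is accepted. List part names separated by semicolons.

P10; P1; P8; P6; P9; P7; P4; P11; P5; P3

1. P10@(0, 2, 1) [+x clear] — {P10}
2. P1@(0, 1, 1) [-x clear] — {P1, P10}
3. P8@(-1, 2, 1) [-y clear] — {P1, P10, P8}
4. P6@(-2, 2, 1) [+y clear] — {P1, P10, P6, P8}
5. P9@(0, 0, 1) [-x clear] — {P1, P10, P6, P8, P9}
6. P7@(0, 0, 0) [-x clear] — {P1, P10, P6, P7, P8, P9}
7. P4@(0, 0, 2) [-x clear] — {P1, P10, P4, P6, P7, P8, P9}
8. P11@(0, -1, 0) [-x clear] — {P1, P10, P11, P4, P6, P7, P8, P9}
9. P5@(0, 0, -1) [+x clear] — {P1, P10, P11, P4, P5, P6, P7, P8, P9}
10. P3@(0, 0, -2) [-z clear] — {P1, P10, P11, P3, P4, P5, P6, P7, P8, P9}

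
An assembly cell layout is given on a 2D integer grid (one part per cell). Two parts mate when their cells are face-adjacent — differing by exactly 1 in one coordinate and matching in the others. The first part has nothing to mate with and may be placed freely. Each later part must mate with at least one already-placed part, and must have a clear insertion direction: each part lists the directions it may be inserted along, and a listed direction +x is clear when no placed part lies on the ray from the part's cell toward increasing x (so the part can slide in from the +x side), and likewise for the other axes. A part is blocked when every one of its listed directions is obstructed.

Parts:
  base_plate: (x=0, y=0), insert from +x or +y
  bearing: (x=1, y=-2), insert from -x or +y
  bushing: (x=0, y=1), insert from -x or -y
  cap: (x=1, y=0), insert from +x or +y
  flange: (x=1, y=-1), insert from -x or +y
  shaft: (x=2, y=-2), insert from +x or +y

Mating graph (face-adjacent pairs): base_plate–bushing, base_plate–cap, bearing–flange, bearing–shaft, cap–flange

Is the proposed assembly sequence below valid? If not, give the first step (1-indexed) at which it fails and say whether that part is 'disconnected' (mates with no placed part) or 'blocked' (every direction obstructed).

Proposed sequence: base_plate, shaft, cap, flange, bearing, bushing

Invalid at step 2 (disconnected)

1. base_plate@(0, 0) [+x clear] — {base_plate}
2. shaft@(2, -2) — no placed neighbour ⇒ disconnected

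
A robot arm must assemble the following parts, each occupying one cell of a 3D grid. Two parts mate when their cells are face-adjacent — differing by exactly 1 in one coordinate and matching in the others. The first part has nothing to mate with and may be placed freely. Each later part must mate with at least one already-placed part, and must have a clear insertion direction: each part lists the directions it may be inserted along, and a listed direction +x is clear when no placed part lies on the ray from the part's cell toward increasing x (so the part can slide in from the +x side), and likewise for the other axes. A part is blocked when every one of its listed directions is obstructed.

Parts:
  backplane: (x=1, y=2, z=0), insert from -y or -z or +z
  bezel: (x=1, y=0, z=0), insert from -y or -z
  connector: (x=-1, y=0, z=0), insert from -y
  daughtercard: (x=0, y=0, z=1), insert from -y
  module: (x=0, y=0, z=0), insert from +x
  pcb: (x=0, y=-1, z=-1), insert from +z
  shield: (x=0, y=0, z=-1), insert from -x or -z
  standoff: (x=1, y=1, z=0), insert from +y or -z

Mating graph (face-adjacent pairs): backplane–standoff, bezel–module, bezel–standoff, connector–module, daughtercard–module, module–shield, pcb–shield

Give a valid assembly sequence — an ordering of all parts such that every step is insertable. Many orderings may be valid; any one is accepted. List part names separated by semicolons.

connector; module; daughtercard; shield; bezel; standoff; backplane; pcb

1. connector@(-1, 0, 0) [-y clear] — {connector}
2. module@(0, 0, 0) [+x clear] — {connector, module}
3. daughtercard@(0, 0, 1) [-y clear] — {connector, daughtercard, module}
4. shield@(0, 0, -1) [-x clear] — {connector, daughtercard, module, shield}
5. bezel@(1, 0, 0) [-y clear] — {bezel, connector, daughtercard, module, shield}
6. standoff@(1, 1, 0) [+y clear] — {bezel, connector, daughtercard, module, shield, standoff}
7. backplane@(1, 2, 0) [-z clear] — {backplane, bezel, connector, daughtercard, module, shield, standoff}
8. pcb@(0, -1, -1) [+z clear] — {backplane, bezel, connector, daughtercard, module, pcb, shield, standoff}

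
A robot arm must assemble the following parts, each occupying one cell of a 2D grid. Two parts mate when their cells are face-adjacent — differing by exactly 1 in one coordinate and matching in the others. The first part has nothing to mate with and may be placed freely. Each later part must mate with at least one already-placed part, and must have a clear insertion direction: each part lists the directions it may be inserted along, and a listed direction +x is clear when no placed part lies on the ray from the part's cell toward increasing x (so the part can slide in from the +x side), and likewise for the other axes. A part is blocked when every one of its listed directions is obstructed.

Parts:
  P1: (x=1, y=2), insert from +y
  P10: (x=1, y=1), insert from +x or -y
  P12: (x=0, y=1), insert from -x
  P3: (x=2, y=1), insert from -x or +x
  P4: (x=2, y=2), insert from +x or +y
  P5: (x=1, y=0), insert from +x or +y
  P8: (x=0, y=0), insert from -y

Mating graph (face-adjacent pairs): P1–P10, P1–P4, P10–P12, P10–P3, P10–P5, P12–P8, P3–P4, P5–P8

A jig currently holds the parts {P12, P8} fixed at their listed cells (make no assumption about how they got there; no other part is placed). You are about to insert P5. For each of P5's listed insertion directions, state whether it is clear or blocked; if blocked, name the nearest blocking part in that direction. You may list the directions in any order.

+x: clear; +y: clear

+x: ray from P5(1, 0) has no placed part ⇒ clear
+y: ray from P5(1, 0) has no placed part ⇒ clear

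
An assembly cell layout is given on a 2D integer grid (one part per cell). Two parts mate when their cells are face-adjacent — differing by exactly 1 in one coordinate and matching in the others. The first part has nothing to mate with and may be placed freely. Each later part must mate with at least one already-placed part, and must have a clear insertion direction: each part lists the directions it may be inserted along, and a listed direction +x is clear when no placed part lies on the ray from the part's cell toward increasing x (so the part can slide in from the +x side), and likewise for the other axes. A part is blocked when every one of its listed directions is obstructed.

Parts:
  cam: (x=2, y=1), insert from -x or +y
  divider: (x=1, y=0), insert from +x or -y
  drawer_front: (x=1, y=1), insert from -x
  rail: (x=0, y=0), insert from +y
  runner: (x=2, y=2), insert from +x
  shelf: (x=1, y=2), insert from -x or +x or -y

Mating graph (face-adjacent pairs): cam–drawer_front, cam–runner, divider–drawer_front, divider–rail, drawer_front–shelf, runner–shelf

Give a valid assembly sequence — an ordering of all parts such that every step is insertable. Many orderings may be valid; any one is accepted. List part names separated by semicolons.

rail; divider; drawer_front; shelf; cam; runner

1. rail@(0, 0) [+y clear] — {rail}
2. divider@(1, 0) [+x clear] — {divider, rail}
3. drawer_front@(1, 1) [-x clear] — {divider, drawer_front, rail}
4. shelf@(1, 2) [-x clear] — {divider, drawer_front, rail, shelf}
5. cam@(2, 1) [+y clear] — {cam, divider, drawer_front, rail, shelf}
6. runner@(2, 2) [+x clear] — {cam, divider, drawer_front, rail, runner, shelf}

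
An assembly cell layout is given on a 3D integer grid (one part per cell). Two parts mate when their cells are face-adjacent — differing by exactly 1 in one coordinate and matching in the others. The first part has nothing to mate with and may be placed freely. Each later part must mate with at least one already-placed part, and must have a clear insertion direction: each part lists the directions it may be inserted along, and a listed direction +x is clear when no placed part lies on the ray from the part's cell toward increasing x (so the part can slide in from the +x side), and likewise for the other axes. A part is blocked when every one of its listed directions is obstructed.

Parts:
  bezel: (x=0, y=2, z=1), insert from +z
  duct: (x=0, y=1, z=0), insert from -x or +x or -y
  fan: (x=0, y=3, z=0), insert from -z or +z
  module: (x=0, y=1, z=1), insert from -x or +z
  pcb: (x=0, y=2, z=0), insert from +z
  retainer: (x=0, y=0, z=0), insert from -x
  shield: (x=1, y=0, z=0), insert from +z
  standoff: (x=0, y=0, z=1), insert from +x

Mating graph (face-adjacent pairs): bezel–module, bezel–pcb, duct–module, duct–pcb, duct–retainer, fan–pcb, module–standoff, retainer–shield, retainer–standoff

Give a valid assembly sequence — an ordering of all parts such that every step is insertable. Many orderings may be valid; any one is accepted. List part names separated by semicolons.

1. pcb@(0, 2, 0) [+z clear] — {pcb}
2. fan@(0, 3, 0) [-z clear] — {fan, pcb}
3. bezel@(0, 2, 1) [+z clear] — {bezel, fan, pcb}
4. module@(0, 1, 1) [-x clear] — {bezel, fan, module, pcb}
5. standoff@(0, 0, 1) [+x clear] — {bezel, fan, module, pcb, standoff}
6. duct@(0, 1, 0) [-x clear] — {bezel, duct, fan, module, pcb, standoff}
7. retainer@(0, 0, 0) [-x clear] — {bezel, duct, fan, module, pcb, retainer, standoff}
8. shield@(1, 0, 0) [+z clear] — {bezel, duct, fan, module, pcb, retainer, shield, standoff}

pcb; fan; bezel; module; standoff; duct; retainer; shield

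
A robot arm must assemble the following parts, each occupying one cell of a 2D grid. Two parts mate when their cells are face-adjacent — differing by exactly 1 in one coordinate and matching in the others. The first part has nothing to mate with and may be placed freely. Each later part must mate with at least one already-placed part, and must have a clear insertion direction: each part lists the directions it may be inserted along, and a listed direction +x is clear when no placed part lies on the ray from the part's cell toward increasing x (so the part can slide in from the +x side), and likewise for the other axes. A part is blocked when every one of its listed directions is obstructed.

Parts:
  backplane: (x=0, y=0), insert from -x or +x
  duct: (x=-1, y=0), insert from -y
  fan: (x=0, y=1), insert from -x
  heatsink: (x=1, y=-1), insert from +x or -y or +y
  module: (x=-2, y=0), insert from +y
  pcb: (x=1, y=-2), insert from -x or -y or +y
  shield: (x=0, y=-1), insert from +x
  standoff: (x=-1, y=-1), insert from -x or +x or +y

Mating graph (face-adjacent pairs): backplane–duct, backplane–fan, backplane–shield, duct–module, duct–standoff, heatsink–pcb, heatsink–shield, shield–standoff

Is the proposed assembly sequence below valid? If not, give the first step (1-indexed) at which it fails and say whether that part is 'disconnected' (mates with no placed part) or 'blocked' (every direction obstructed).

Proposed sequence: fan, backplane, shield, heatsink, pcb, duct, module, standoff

1. fan@(0, 1) [-x clear] — {fan}
2. backplane@(0, 0) [-x clear] — {backplane, fan}
3. shield@(0, -1) [+x clear] — {backplane, fan, shield}
4. heatsink@(1, -1) [+x clear] — {backplane, fan, heatsink, shield}
5. pcb@(1, -2) [-x clear] — {backplane, fan, heatsink, pcb, shield}
6. duct@(-1, 0) [-y clear] — {backplane, duct, fan, heatsink, pcb, shield}
7. module@(-2, 0) [+y clear] — {backplane, duct, fan, heatsink, module, pcb, shield}
8. standoff@(-1, -1) [-x clear] — {backplane, duct, fan, heatsink, module, pcb, shield, standoff}

Valid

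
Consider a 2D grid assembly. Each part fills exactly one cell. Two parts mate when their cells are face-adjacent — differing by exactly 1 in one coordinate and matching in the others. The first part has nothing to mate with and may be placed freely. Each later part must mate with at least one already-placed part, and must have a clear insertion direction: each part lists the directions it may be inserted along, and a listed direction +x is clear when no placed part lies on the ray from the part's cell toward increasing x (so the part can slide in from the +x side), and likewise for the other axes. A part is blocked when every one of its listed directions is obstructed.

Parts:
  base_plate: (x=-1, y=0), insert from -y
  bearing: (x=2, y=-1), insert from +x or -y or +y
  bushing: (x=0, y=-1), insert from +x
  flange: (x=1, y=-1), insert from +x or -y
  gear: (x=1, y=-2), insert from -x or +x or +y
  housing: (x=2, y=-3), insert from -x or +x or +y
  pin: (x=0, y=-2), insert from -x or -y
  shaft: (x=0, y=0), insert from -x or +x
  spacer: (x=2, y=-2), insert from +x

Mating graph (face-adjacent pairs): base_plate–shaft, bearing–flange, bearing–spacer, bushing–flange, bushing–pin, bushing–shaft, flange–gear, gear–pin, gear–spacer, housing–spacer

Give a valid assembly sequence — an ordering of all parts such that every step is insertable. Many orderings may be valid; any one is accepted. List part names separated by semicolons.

gear; spacer; pin; bushing; housing; flange; bearing; shaft; base_plate

1. gear@(1, -2) [-x clear] — {gear}
2. spacer@(2, -2) [+x clear] — {gear, spacer}
3. pin@(0, -2) [-x clear] — {gear, pin, spacer}
4. bushing@(0, -1) [+x clear] — {bushing, gear, pin, spacer}
5. housing@(2, -3) [-x clear] — {bushing, gear, housing, pin, spacer}
6. flange@(1, -1) [+x clear] — {bushing, flange, gear, housing, pin, spacer}
7. bearing@(2, -1) [+x clear] — {bearing, bushing, flange, gear, housing, pin, spacer}
8. shaft@(0, 0) [-x clear] — {bearing, bushing, flange, gear, housing, pin, shaft, spacer}
9. base_plate@(-1, 0) [-y clear] — {base_plate, bearing, bushing, flange, gear, housing, pin, shaft, spacer}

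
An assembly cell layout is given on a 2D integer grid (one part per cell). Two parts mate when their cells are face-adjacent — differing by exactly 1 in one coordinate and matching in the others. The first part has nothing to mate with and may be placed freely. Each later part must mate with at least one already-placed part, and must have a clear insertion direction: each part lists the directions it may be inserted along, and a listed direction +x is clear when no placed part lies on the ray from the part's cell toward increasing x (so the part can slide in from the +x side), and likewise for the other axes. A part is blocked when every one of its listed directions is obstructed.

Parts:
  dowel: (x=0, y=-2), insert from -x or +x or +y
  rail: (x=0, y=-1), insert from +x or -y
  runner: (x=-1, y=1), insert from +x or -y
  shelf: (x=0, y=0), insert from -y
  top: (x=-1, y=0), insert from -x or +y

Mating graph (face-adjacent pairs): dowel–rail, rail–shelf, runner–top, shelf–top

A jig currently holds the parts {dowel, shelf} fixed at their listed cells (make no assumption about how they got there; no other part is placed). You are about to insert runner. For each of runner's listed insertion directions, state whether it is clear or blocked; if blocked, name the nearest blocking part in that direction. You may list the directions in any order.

+x: ray from runner(-1, 1) has no placed part ⇒ clear
-y: ray from runner(-1, 1) has no placed part ⇒ clear

+x: clear; -y: clear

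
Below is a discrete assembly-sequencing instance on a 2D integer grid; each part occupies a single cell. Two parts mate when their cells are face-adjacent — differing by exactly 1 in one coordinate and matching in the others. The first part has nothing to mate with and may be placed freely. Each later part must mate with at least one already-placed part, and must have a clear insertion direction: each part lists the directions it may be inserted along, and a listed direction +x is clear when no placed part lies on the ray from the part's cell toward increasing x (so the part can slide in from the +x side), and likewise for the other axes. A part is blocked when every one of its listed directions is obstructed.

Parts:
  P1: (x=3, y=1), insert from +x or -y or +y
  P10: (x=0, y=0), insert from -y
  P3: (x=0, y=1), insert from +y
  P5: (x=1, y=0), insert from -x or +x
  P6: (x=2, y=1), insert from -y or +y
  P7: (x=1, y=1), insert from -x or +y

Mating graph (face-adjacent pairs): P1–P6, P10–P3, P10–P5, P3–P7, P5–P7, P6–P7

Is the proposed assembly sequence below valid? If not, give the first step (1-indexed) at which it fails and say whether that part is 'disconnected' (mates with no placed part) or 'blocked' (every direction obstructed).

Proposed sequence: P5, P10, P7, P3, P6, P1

1. P5@(1, 0) [-x clear] — {P5}
2. P10@(0, 0) [-y clear] — {P10, P5}
3. P7@(1, 1) [-x clear] — {P10, P5, P7}
4. P3@(0, 1) [+y clear] — {P10, P3, P5, P7}
5. P6@(2, 1) [-y clear] — {P10, P3, P5, P6, P7}
6. P1@(3, 1) [+x clear] — {P1, P10, P3, P5, P6, P7}

Valid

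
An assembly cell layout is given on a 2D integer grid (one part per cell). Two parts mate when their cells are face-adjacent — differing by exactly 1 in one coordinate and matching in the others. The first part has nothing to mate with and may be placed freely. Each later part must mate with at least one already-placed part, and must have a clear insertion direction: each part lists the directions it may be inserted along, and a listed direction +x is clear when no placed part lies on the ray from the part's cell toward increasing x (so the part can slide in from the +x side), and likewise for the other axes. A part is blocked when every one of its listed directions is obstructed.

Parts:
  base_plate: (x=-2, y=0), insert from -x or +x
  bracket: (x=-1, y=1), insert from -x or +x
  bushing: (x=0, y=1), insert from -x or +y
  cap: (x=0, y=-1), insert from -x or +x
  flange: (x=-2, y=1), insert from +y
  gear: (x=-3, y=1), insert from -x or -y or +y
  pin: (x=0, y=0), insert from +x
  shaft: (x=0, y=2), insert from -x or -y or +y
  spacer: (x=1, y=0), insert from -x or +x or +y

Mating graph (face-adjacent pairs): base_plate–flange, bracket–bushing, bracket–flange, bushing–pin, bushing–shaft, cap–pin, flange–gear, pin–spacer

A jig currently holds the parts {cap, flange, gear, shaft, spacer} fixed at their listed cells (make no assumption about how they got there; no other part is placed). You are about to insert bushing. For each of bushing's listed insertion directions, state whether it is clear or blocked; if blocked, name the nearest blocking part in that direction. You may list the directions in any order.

+y: blocked by shaft; -x: blocked by flange

-x: nearest on ray is flange@(-2, 1) ⇒ blocked
+y: nearest on ray is shaft@(0, 2) ⇒ blocked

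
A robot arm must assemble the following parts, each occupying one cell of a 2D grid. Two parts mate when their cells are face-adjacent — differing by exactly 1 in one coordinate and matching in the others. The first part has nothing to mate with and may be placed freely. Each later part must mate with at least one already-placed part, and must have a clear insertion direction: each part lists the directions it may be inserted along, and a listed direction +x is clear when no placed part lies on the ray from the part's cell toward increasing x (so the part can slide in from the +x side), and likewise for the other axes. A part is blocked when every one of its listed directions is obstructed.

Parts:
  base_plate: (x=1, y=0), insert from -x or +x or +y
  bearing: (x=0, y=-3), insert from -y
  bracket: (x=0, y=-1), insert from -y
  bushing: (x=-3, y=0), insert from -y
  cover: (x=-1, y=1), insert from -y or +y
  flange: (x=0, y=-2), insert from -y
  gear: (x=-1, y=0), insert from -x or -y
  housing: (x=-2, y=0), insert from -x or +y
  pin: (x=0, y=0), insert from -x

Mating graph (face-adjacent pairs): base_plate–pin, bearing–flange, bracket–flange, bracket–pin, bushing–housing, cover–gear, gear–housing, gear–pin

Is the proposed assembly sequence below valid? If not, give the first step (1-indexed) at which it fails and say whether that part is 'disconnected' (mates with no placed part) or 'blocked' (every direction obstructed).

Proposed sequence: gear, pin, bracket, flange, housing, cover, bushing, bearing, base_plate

Invalid at step 2 (blocked)

1. gear@(-1, 0) [-x clear] — {gear}
2. pin@(0, 0) — -x all obstructed ⇒ blocked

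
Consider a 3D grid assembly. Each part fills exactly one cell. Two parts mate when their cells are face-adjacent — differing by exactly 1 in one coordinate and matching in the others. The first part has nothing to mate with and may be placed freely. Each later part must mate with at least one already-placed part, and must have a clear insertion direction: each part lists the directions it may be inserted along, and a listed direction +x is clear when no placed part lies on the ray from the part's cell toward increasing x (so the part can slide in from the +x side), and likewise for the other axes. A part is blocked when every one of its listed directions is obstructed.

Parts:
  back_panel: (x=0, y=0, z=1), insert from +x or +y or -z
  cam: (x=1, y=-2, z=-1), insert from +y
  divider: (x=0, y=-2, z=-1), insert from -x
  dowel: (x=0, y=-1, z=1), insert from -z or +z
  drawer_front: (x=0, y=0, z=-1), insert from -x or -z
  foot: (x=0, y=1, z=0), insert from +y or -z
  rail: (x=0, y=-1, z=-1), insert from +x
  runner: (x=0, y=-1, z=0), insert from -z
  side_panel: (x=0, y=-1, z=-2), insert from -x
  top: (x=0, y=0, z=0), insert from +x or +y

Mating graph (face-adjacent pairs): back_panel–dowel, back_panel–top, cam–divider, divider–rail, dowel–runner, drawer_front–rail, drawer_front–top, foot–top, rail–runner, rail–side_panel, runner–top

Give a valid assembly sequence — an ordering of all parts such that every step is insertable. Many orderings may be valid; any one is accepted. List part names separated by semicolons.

back_panel; dowel; runner; rail; divider; cam; drawer_front; side_panel; top; foot

1. back_panel@(0, 0, 1) [+x clear] — {back_panel}
2. dowel@(0, -1, 1) [-z clear] — {back_panel, dowel}
3. runner@(0, -1, 0) [-z clear] — {back_panel, dowel, runner}
4. rail@(0, -1, -1) [+x clear] — {back_panel, dowel, rail, runner}
5. divider@(0, -2, -1) [-x clear] — {back_panel, divider, dowel, rail, runner}
6. cam@(1, -2, -1) [+y clear] — {back_panel, cam, divider, dowel, rail, runner}
7. drawer_front@(0, 0, -1) [-x clear] — {back_panel, cam, divider, dowel, drawer_front, rail, runner}
8. side_panel@(0, -1, -2) [-x clear] — {back_panel, cam, divider, dowel, drawer_front, rail, runner, side_panel}
9. top@(0, 0, 0) [+x clear] — {back_panel, cam, divider, dowel, drawer_front, rail, runner, side_panel, top}
10. foot@(0, 1, 0) [+y clear] — {back_panel, cam, divider, dowel, drawer_front, foot, rail, runner, side_panel, top}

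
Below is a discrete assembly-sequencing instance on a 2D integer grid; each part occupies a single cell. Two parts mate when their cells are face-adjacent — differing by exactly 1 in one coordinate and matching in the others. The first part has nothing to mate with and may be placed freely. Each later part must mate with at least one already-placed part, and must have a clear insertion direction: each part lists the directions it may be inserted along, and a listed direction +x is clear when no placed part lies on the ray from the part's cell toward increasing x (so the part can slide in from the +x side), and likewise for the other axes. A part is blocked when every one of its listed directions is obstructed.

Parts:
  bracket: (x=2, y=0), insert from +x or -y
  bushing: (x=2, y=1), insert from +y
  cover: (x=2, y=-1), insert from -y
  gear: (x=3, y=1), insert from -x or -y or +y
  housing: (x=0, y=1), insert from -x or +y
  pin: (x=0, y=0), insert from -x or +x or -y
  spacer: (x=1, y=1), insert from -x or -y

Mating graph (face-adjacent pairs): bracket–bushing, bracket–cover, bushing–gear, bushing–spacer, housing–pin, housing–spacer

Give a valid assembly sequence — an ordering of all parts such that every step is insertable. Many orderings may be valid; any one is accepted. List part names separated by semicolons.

1. housing@(0, 1) [-x clear] — {housing}
2. spacer@(1, 1) [-y clear] — {housing, spacer}
3. bushing@(2, 1) [+y clear] — {bushing, housing, spacer}
4. bracket@(2, 0) [+x clear] — {bracket, bushing, housing, spacer}
5. cover@(2, -1) [-y clear] — {bracket, bushing, cover, housing, spacer}
6. gear@(3, 1) [-y clear] — {bracket, bushing, cover, gear, housing, spacer}
7. pin@(0, 0) [-x clear] — {bracket, bushing, cover, gear, housing, pin, spacer}

housing; spacer; bushing; bracket; cover; gear; pin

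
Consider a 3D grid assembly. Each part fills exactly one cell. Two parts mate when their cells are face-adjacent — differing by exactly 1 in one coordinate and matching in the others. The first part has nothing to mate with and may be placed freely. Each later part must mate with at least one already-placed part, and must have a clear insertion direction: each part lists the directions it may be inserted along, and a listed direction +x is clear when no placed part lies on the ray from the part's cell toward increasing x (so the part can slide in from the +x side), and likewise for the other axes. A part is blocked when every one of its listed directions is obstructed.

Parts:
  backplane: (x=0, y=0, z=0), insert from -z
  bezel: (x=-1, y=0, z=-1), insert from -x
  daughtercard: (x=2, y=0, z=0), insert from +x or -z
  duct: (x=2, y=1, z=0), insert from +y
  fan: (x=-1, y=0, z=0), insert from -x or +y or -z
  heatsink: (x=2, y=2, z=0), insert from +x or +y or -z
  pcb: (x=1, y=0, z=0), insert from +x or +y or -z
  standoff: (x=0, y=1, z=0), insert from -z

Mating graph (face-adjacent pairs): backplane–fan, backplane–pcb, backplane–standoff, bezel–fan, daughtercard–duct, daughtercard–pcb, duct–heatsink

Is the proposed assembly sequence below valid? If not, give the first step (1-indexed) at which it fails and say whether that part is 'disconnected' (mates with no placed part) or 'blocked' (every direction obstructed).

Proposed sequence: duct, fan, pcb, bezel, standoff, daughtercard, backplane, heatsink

1. duct@(2, 1, 0) [+y clear] — {duct}
2. fan@(-1, 0, 0) — no placed neighbour ⇒ disconnected

Invalid at step 2 (disconnected)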